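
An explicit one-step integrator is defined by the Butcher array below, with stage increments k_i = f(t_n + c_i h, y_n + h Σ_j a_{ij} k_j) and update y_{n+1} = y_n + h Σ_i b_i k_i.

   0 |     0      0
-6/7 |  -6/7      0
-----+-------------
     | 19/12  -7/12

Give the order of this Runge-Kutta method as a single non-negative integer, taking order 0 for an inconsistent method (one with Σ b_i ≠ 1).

b = (19/12, -7/12)
c = (0, -6/7)
Σ b_i: 19/12·1 + (-7/12)·1 = 1 ✓
b·c: (-7/12)·(-6/7) = 1/2 ✓; 2 stages ⇒ order 2.

2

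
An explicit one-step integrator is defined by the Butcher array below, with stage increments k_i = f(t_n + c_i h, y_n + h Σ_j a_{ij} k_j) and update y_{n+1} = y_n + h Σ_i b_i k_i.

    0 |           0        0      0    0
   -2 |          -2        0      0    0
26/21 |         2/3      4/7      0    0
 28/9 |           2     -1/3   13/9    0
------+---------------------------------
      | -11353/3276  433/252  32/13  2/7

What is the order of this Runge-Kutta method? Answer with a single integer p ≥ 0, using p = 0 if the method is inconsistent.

b = (-11353/3276, 433/252, 32/13, 2/7)
c = (0, -2, 26/21, 28/9)
Ac = (0, 0, -8/7, 464/189)
Σ b_i: (-11353/3276)·1 + 433/252·1 + 32/13·1 + 2/7·1 = 1 ✓
b·c: 433/252·(-2) + 32/13·26/21 + 2/7·28/9 = 1/2 ✓
b·c²: 433/252·4 + 32/13·676/441 + 2/7·784/81 = 53231/3969 ≠ 1/3 ⇒ order 2.
b·Ac: 32/13·(-8/7) + 2/7·464/189 = -36320/17199 ≠ 1/6

2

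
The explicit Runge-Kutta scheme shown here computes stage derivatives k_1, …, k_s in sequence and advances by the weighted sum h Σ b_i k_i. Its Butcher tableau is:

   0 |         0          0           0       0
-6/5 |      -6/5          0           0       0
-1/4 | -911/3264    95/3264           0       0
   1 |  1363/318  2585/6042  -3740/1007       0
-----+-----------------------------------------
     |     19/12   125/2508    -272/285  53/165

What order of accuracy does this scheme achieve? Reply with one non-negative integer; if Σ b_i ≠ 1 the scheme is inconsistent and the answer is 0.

4

b = (19/12, 125/2508, -272/285, 53/165)
c = (0, -6/5, -1/4, 1)
Ac = (0, 0, -19/544, 22/53)
Σ b_i: 19/12·1 + 125/2508·1 + (-272/285)·1 + 53/165·1 = 1 ✓
b·c: 125/2508·(-6/5) + (-272/285)·(-1/4) + 53/165·1 = 1/2 ✓
b·c²: 125/2508·36/25 + (-272/285)·1/16 + 53/165·1 = 1/3 ✓
b·Ac: (-272/285)·(-19/544) + 53/165·22/53 = 1/6 ✓
b·c³: 125/2508·(-216/125) + (-272/285)·(-1/64) + 53/165·1 = 1/4 ✓
b·(c∘Ac): (-272/285)·19/2176 + 53/165·22/53 = 1/8 ✓
b·Ac²: (-272/285)·57/1360 + 53/165·407/1060 = 1/12 ✓
b·A²c: 53/165·55/424 = 1/24 ✓; 4 stages ⇒ order 4.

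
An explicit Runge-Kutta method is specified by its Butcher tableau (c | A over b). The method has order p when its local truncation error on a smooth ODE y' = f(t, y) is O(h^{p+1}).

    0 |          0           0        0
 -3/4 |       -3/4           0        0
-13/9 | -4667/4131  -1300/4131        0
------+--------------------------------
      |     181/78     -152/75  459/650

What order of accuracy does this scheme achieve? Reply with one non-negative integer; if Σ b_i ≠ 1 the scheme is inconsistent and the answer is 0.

b = (181/78, -152/75, 459/650)
c = (0, -3/4, -13/9)
Ac = (0, 0, 325/1377)
Σ b_i: 181/78·1 + (-152/75)·1 + 459/650·1 = 1 ✓
b·c: (-152/75)·(-3/4) + 459/650·(-13/9) = 1/2 ✓
b·c²: (-152/75)·9/16 + 459/650·169/81 = 1/3 ✓
b·Ac: 459/650·325/1377 = 1/6 ✓; 3 stages ⇒ order 3.

3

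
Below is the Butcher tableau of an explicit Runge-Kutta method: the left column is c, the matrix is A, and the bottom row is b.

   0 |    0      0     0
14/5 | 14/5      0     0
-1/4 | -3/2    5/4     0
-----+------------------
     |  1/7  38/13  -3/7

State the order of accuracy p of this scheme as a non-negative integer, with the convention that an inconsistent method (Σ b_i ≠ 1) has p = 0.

0

b = (1/7, 38/13, -3/7)
c = (0, 14/5, -1/4)
Ac = (0, 0, 7/2)
Σ b_i: 1/7·1 + 38/13·1 + (-3/7)·1 = 240/91 ≠ 1 ⇒ order 0.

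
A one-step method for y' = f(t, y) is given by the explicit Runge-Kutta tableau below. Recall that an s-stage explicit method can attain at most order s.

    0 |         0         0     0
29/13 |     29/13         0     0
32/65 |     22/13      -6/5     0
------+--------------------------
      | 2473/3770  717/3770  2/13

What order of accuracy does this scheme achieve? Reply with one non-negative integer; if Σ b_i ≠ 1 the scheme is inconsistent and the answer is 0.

b = (2473/3770, 717/3770, 2/13)
c = (0, 29/13, 32/65)
Ac = (0, 0, -174/65)
Σ b_i: 2473/3770·1 + 717/3770·1 + 2/13·1 = 1 ✓
b·c: 717/3770·29/13 + 2/13·32/65 = 1/2 ✓
b·c²: 717/3770·841/169 + 2/13·1024/4225 = 108061/109850 ≠ 1/3 ⇒ order 2.
b·Ac: 2/13·(-174/65) = -348/845 ≠ 1/6

2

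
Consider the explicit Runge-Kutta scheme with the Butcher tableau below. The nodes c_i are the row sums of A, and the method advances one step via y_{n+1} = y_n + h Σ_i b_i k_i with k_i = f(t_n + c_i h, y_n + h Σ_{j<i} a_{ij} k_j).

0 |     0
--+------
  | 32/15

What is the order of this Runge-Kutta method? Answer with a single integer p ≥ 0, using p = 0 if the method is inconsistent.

b = (32/15)
c = (0)
Σ b_i: 32/15·1 = 32/15 ≠ 1 ⇒ order 0.

0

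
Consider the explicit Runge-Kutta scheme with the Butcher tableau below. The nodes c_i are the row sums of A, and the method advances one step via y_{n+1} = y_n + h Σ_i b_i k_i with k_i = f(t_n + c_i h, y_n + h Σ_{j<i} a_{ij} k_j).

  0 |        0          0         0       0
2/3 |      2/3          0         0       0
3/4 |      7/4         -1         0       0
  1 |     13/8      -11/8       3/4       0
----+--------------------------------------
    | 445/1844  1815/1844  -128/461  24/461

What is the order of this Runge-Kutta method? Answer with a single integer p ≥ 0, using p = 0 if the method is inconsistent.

b = (445/1844, 1815/1844, -128/461, 24/461)
c = (0, 2/3, 3/4, 1)
Ac = (0, 0, -2/3, -17/48)
Σ b_i: 445/1844·1 + 1815/1844·1 + (-128/461)·1 + 24/461·1 = 1 ✓
b·c: 1815/1844·2/3 + (-128/461)·3/4 + 24/461·1 = 1/2 ✓
b·c²: 1815/1844·4/9 + (-128/461)·9/16 + 24/461·1 = 1/3 ✓
b·Ac: (-128/461)·(-2/3) + 24/461·(-17/48) = 1/6 ✓
b·c³: 1815/1844·8/27 + (-128/461)·27/64 + 24/461·1 = 940/4149 ≠ 1/4 ⇒ order 3.
b·(c∘Ac): (-128/461)·(-1/2) + 24/461·(-17/48) = 111/922 ≠ 1/8
b·Ac²: (-128/461)·(-4/9) + 24/461·(-109/576) = 3769/33192 ≠ 1/12
b·A²c: 24/461·(-1/2) = -12/461 ≠ 1/24

3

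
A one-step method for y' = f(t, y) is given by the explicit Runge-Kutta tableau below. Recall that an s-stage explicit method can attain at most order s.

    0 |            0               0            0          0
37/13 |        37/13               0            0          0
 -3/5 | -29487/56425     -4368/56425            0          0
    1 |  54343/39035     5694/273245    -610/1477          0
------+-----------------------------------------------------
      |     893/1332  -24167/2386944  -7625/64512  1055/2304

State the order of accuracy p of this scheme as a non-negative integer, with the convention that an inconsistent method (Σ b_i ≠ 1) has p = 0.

4

b = (893/1332, -24167/2386944, -7625/64512, 1055/2304)
c = (0, 37/13, -3/5, 1)
Ac = (0, 0, -336/1525, 324/1055)
Σ b_i: 893/1332·1 + (-24167/2386944)·1 + (-7625/64512)·1 + 1055/2304·1 = 1 ✓
b·c: (-24167/2386944)·37/13 + (-7625/64512)·(-3/5) + 1055/2304·1 = 1/2 ✓
b·c²: (-24167/2386944)·1369/169 + (-7625/64512)·9/25 + 1055/2304·1 = 1/3 ✓
b·Ac: (-7625/64512)·(-336/1525) + 1055/2304·324/1055 = 1/6 ✓
b·c³: (-24167/2386944)·50653/2197 + (-7625/64512)·(-27/125) + 1055/2304·1 = 1/4 ✓
b·(c∘Ac): (-7625/64512)·1008/7625 + 1055/2304·324/1055 = 1/8 ✓
b·Ac²: (-7625/64512)·(-12432/19825) + 1055/2304·276/13715 = 1/12 ✓
b·A²c: 1055/2304·96/1055 = 1/24 ✓; 4 stages ⇒ order 4.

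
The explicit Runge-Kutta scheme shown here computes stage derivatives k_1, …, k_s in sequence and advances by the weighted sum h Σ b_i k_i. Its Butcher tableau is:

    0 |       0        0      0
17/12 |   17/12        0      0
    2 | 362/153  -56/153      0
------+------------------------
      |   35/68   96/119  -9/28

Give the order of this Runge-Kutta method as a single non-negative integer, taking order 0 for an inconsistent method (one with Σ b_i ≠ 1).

3

b = (35/68, 96/119, -9/28)
c = (0, 17/12, 2)
Ac = (0, 0, -14/27)
Σ b_i: 35/68·1 + 96/119·1 + (-9/28)·1 = 1 ✓
b·c: 96/119·17/12 + (-9/28)·2 = 1/2 ✓
b·c²: 96/119·289/144 + (-9/28)·4 = 1/3 ✓
b·Ac: (-9/28)·(-14/27) = 1/6 ✓; 3 stages ⇒ order 3.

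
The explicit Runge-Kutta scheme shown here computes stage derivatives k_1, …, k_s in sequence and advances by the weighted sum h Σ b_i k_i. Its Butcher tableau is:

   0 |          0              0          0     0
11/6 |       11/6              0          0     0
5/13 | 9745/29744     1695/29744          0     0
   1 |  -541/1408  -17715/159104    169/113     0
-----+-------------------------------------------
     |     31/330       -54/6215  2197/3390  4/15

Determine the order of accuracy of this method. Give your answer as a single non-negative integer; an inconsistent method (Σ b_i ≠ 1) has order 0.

b = (31/330, -54/6215, 2197/3390, 4/15)
c = (0, 11/6, 5/13, 1)
Ac = (0, 0, 565/5408, 95/256)
Σ b_i: 31/330·1 + (-54/6215)·1 + 2197/3390·1 + 4/15·1 = 1 ✓
b·c: (-54/6215)·11/6 + 2197/3390·5/13 + 4/15·1 = 1/2 ✓
b·c²: (-54/6215)·121/36 + 2197/3390·25/169 + 4/15·1 = 1/3 ✓
b·Ac: 2197/3390·565/5408 + 4/15·95/256 = 1/6 ✓
b·c³: (-54/6215)·1331/216 + 2197/3390·125/2197 + 4/15·1 = 1/4 ✓
b·(c∘Ac): 2197/3390·2825/70304 + 4/15·95/256 = 1/8 ✓
b·Ac²: 2197/3390·6215/32448 + 4/15·(-235/1536) = 1/12 ✓
b·A²c: 4/15·5/32 = 1/24 ✓; 4 stages ⇒ order 4.

4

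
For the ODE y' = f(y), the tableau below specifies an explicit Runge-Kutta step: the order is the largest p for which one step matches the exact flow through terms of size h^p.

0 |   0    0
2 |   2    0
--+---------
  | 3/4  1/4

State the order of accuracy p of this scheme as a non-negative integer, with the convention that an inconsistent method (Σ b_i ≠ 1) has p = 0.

b = (3/4, 1/4)
c = (0, 2)
Σ b_i: 3/4·1 + 1/4·1 = 1 ✓
b·c: 1/4·2 = 1/2 ✓; 2 stages ⇒ order 2.

2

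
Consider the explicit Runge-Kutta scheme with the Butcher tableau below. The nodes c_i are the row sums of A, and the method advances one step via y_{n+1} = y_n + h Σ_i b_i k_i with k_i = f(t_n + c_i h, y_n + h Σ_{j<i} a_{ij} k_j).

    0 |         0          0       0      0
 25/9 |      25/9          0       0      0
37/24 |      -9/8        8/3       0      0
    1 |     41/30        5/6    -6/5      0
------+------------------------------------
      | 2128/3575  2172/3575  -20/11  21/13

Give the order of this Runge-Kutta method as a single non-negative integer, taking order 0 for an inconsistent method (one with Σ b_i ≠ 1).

b = (2128/3575, 2172/3575, -20/11, 21/13)
c = (0, 25/9, 37/24, 1)
Ac = (0, 0, 200/27, 251/540)
Σ b_i: 2128/3575·1 + 2172/3575·1 + (-20/11)·1 + 21/13·1 = 1 ✓
b·c: 2172/3575·25/9 + (-20/11)·37/24 + 21/13·1 = 1/2 ✓
b·c²: 2172/3575·625/81 + (-20/11)·1369/576 + 21/13·1 = 122437/61776 ≠ 1/3 ⇒ order 2.
b·Ac: (-20/11)·200/27 + 21/13·251/540 = -982019/77220 ≠ 1/6

2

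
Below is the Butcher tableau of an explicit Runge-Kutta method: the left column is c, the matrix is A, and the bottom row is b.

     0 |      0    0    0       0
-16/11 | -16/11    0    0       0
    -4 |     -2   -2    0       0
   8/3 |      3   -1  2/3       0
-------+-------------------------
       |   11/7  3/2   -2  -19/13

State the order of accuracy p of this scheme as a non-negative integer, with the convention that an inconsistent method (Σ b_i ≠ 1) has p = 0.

b = (11/7, 3/2, -2, -19/13)
c = (0, -16/11, -4, 8/3)
Ac = (0, 0, 32/11, -40/33)
Σ b_i: 11/7·1 + 3/2·1 + (-2)·1 + (-19/13)·1 = -71/182 ≠ 1 ⇒ order 0.

0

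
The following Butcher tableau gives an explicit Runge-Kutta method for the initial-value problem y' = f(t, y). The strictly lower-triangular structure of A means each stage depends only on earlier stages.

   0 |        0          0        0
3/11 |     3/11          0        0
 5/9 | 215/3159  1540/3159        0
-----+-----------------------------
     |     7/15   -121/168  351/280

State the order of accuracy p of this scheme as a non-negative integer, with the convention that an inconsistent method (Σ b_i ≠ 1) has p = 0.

3

b = (7/15, -121/168, 351/280)
c = (0, 3/11, 5/9)
Ac = (0, 0, 140/1053)
Σ b_i: 7/15·1 + (-121/168)·1 + 351/280·1 = 1 ✓
b·c: (-121/168)·3/11 + 351/280·5/9 = 1/2 ✓
b·c²: (-121/168)·9/121 + 351/280·25/81 = 1/3 ✓
b·Ac: 351/280·140/1053 = 1/6 ✓; 3 stages ⇒ order 3.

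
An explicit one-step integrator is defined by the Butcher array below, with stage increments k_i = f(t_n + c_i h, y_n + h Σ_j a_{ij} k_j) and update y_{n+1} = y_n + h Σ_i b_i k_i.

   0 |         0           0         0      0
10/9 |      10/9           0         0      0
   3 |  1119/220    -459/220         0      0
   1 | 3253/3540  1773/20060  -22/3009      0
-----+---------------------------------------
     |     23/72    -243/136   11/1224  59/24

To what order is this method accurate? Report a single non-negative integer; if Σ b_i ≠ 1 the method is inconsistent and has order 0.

b = (23/72, -243/136, 11/1224, 59/24)
c = (0, 10/9, 3, 1)
Ac = (0, 0, -51/22, 9/118)
Σ b_i: 23/72·1 + (-243/136)·1 + 11/1224·1 + 59/24·1 = 1 ✓
b·c: (-243/136)·10/9 + 11/1224·3 + 59/24·1 = 1/2 ✓
b·c²: (-243/136)·100/81 + 11/1224·9 + 59/24·1 = 1/3 ✓
b·Ac: 11/1224·(-51/22) + 59/24·9/118 = 1/6 ✓
b·c³: (-243/136)·1000/729 + 11/1224·27 + 59/24·1 = 1/4 ✓
b·(c∘Ac): 11/1224·(-153/22) + 59/24·9/118 = 1/8 ✓
b·Ac²: 11/1224·(-85/33) + 59/24·23/531 = 1/12 ✓
b·A²c: 59/24·1/59 = 1/24 ✓; 4 stages ⇒ order 4.

4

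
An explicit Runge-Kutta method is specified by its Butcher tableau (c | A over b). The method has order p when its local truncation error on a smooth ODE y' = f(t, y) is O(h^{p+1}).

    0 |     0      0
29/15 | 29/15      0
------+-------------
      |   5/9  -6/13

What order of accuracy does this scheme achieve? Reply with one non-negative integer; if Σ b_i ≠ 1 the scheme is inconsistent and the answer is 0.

0

b = (5/9, -6/13)
c = (0, 29/15)
Σ b_i: 5/9·1 + (-6/13)·1 = 11/117 ≠ 1 ⇒ order 0.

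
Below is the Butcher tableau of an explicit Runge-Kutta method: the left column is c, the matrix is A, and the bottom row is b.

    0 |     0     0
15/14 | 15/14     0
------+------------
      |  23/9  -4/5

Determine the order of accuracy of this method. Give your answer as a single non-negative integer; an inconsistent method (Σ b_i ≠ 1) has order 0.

0

b = (23/9, -4/5)
c = (0, 15/14)
Σ b_i: 23/9·1 + (-4/5)·1 = 79/45 ≠ 1 ⇒ order 0.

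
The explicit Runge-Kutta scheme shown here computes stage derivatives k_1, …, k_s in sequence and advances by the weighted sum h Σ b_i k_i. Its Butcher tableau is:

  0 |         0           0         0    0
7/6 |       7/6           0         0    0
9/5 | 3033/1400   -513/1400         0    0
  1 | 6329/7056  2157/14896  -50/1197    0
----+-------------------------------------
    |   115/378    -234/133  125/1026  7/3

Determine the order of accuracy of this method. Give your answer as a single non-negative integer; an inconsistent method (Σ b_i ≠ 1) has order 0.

b = (115/378, -234/133, 125/1026, 7/3)
c = (0, 7/6, 9/5, 1)
Ac = (0, 0, -171/400, 3/32)
Σ b_i: 115/378·1 + (-234/133)·1 + 125/1026·1 + 7/3·1 = 1 ✓
b·c: (-234/133)·7/6 + 125/1026·9/5 + 7/3·1 = 1/2 ✓
b·c²: (-234/133)·49/36 + 125/1026·81/25 + 7/3·1 = 1/3 ✓
b·Ac: 125/1026·(-171/400) + 7/3·3/32 = 1/6 ✓
b·c³: (-234/133)·343/216 + 125/1026·729/125 + 7/3·1 = 1/4 ✓
b·(c∘Ac): 125/1026·(-1539/2000) + 7/3·3/32 = 1/8 ✓
b·Ac²: 125/1026·(-399/800) + 7/3·83/1344 = 1/12 ✓
b·A²c: 7/3·1/56 = 1/24 ✓; 4 stages ⇒ order 4.

4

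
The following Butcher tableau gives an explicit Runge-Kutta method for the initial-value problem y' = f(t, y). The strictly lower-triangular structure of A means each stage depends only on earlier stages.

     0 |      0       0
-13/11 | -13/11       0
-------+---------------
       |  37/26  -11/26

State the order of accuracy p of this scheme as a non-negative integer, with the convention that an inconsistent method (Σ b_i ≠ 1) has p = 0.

2

b = (37/26, -11/26)
c = (0, -13/11)
Σ b_i: 37/26·1 + (-11/26)·1 = 1 ✓
b·c: (-11/26)·(-13/11) = 1/2 ✓; 2 stages ⇒ order 2.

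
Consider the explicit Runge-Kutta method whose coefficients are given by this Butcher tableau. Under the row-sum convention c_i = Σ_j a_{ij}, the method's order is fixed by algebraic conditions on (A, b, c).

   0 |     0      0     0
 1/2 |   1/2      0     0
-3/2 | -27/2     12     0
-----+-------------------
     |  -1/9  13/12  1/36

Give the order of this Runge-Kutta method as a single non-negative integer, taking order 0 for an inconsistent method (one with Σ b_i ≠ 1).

3

b = (-1/9, 13/12, 1/36)
c = (0, 1/2, -3/2)
Ac = (0, 0, 6)
Σ b_i: (-1/9)·1 + 13/12·1 + 1/36·1 = 1 ✓
b·c: 13/12·1/2 + 1/36·(-3/2) = 1/2 ✓
b·c²: 13/12·1/4 + 1/36·9/4 = 1/3 ✓
b·Ac: 1/36·6 = 1/6 ✓; 3 stages ⇒ order 3.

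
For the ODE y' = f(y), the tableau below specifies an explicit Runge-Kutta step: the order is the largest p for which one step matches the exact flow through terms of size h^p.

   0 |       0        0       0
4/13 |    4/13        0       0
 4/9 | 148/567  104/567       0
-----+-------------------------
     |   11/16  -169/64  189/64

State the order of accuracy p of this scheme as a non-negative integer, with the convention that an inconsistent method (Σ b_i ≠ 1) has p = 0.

b = (11/16, -169/64, 189/64)
c = (0, 4/13, 4/9)
Ac = (0, 0, 32/567)
Σ b_i: 11/16·1 + (-169/64)·1 + 189/64·1 = 1 ✓
b·c: (-169/64)·4/13 + 189/64·4/9 = 1/2 ✓
b·c²: (-169/64)·16/169 + 189/64·16/81 = 1/3 ✓
b·Ac: 189/64·32/567 = 1/6 ✓; 3 stages ⇒ order 3.

3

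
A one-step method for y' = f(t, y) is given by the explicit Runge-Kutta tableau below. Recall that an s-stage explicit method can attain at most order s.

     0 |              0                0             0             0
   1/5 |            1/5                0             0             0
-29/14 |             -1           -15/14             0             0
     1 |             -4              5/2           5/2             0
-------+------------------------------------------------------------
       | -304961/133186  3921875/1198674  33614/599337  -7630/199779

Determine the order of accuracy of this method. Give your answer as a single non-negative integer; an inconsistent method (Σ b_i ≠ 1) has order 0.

b = (-304961/133186, 3921875/1198674, 33614/599337, -7630/199779)
c = (0, 1/5, -29/14, 1)
Ac = (0, 0, -3/14, -131/28)
Σ b_i: (-304961/133186)·1 + 3921875/1198674·1 + 33614/599337·1 + (-7630/199779)·1 = 1 ✓
b·c: 3921875/1198674·1/5 + 33614/599337·(-29/14) + (-7630/199779)·1 = 1/2 ✓
b·c²: 3921875/1198674·1/25 + 33614/599337·841/196 + (-7630/199779)·1 = 1/3 ✓
b·Ac: 33614/599337·(-3/14) + (-7630/199779)·(-131/28) = 1/6 ✓
b·c³: 3921875/1198674·1/125 + 33614/599337·(-24389/2744) + (-7630/199779)·1 = -407957/799116 ≠ 1/4 ⇒ order 3.
b·(c∘Ac): 33614/599337·87/196 + (-7630/199779)·(-131/28) = 13557/66593 ≠ 1/8
b·Ac²: 33614/599337·(-3/70) + (-7630/199779)·21221/1960 = -11632673/27969060 ≠ 1/12
b·A²c: (-7630/199779)·(-15/28) = 2725/133186 ≠ 1/24

3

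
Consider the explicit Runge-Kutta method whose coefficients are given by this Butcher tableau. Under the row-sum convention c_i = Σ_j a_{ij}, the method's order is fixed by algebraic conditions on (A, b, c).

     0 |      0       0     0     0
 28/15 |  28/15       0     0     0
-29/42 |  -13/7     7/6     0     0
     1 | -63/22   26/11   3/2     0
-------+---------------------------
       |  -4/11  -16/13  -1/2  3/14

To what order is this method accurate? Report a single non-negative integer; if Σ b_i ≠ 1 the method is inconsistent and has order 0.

0

b = (-4/11, -16/13, -1/2, 3/14)
c = (0, 28/15, -29/42, 1)
Ac = (0, 0, 98/45, 15599/4620)
Σ b_i: (-4/11)·1 + (-16/13)·1 + (-1/2)·1 + 3/14·1 = -1882/1001 ≠ 1 ⇒ order 0.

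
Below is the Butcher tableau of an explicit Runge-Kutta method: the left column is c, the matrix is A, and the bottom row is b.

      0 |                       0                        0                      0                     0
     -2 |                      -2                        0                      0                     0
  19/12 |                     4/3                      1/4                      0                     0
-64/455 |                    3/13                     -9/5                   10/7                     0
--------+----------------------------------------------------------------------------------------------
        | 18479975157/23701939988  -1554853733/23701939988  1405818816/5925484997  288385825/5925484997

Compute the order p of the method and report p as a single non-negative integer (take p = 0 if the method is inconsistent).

b = (18479975157/23701939988, -1554853733/23701939988, 1405818816/5925484997, 288385825/5925484997)
c = (0, -2, 19/12, -64/455)
Ac = (0, 0, -1/2, 1231/210)
Σ b_i: 18479975157/23701939988·1 + (-1554853733/23701939988)·1 + 1405818816/5925484997·1 + 288385825/5925484997·1 = 1 ✓
b·c: (-1554853733/23701939988)·(-2) + 1405818816/5925484997·19/12 + 288385825/5925484997·(-64/455) = 1/2 ✓
b·c²: (-1554853733/23701939988)·4 + 1405818816/5925484997·361/144 + 288385825/5925484997·4096/207025 = 1/3 ✓
b·Ac: 1405818816/5925484997·(-1/2) + 288385825/5925484997·1231/210 = 1/6 ✓
b·c³: (-1554853733/23701939988)·(-8) + 1405818816/5925484997·6859/1728 + 288385825/5925484997·(-262144/94196375) = 5083101200161/3466408723245 ≠ 1/4 ⇒ order 3.
b·(c∘Ac): 1405818816/5925484997·(-19/24) + 288385825/5925484997·(-39392/47775) = -4052169416/17776454991 ≠ 1/8
b·Ac²: 1405818816/5925484997·1 + 288385825/5925484997·(-9119/2520) = 26082087947/426634919784 ≠ 1/12
b·A²c: 288385825/5925484997·(-5/7) = -205989875/5925484997 ≠ 1/24

3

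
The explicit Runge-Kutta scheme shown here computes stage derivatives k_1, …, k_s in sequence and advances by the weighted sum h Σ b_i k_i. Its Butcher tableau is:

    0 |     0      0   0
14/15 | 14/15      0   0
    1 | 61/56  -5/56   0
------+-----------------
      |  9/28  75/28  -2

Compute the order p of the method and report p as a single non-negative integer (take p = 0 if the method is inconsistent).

b = (9/28, 75/28, -2)
c = (0, 14/15, 1)
Ac = (0, 0, -1/12)
Σ b_i: 9/28·1 + 75/28·1 + (-2)·1 = 1 ✓
b·c: 75/28·14/15 + (-2)·1 = 1/2 ✓
b·c²: 75/28·196/225 + (-2)·1 = 1/3 ✓
b·Ac: (-2)·(-1/12) = 1/6 ✓; 3 stages ⇒ order 3.

3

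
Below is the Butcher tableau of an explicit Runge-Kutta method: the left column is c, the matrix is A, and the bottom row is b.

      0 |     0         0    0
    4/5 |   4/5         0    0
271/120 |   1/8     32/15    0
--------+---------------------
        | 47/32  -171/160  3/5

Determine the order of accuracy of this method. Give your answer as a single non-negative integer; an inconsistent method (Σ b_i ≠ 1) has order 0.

2

b = (47/32, -171/160, 3/5)
c = (0, 4/5, 271/120)
Ac = (0, 0, 128/75)
Σ b_i: 47/32·1 + (-171/160)·1 + 3/5·1 = 1 ✓
b·c: (-171/160)·4/5 + 3/5·271/120 = 1/2 ✓
b·c²: (-171/160)·16/25 + 3/5·73441/14400 = 2281/960 ≠ 1/3 ⇒ order 2.
b·Ac: 3/5·128/75 = 128/125 ≠ 1/6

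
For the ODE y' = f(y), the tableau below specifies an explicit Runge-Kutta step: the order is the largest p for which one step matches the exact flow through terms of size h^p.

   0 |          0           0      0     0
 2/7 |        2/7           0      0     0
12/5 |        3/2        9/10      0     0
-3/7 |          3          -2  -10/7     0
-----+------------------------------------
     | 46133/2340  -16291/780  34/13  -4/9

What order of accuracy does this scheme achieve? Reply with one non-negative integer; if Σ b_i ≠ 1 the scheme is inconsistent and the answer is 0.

b = (46133/2340, -16291/780, 34/13, -4/9)
c = (0, 2/7, 12/5, -3/7)
Ac = (0, 0, 9/35, -4)
Σ b_i: 46133/2340·1 + (-16291/780)·1 + 34/13·1 + (-4/9)·1 = 1 ✓
b·c: (-16291/780)·2/7 + 34/13·12/5 + (-4/9)·(-3/7) = 1/2 ✓
b·c²: (-16291/780)·4/49 + 34/13·144/25 + (-4/9)·9/49 = 634357/47775 ≠ 1/3 ⇒ order 2.
b·Ac: 34/13·9/35 + (-4/9)·(-4) = 10034/4095 ≠ 1/6

2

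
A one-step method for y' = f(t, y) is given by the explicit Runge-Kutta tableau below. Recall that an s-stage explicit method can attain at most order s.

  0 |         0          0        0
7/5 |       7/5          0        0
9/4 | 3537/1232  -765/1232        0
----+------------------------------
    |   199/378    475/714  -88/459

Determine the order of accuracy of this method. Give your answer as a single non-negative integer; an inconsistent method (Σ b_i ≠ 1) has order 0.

3

b = (199/378, 475/714, -88/459)
c = (0, 7/5, 9/4)
Ac = (0, 0, -153/176)
Σ b_i: 199/378·1 + 475/714·1 + (-88/459)·1 = 1 ✓
b·c: 475/714·7/5 + (-88/459)·9/4 = 1/2 ✓
b·c²: 475/714·49/25 + (-88/459)·81/16 = 1/3 ✓
b·Ac: (-88/459)·(-153/176) = 1/6 ✓; 3 stages ⇒ order 3.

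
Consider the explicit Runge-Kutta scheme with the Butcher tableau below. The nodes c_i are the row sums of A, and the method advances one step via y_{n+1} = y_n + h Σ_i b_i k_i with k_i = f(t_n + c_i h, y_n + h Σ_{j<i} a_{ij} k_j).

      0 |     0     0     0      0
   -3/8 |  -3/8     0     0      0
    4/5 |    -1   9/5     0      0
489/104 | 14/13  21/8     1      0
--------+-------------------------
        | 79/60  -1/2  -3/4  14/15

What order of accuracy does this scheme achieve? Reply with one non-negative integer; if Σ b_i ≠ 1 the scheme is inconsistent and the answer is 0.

b = (79/60, -1/2, -3/4, 14/15)
c = (0, -3/8, 4/5, 489/104)
Ac = (0, 0, -27/40, -59/320)
Σ b_i: 79/60·1 + (-1/2)·1 + (-3/4)·1 + 14/15·1 = 1 ✓
b·c: (-1/2)·(-3/8) + (-3/4)·4/5 + 14/15·489/104 = 827/208 ≠ 1/2 ⇒ order 1.

1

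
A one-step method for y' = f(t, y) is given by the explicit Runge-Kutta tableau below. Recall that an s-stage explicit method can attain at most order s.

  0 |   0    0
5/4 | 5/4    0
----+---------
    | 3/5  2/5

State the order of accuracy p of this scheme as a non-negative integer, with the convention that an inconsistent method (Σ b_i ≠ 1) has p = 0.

2

b = (3/5, 2/5)
c = (0, 5/4)
Σ b_i: 3/5·1 + 2/5·1 = 1 ✓
b·c: 2/5·5/4 = 1/2 ✓; 2 stages ⇒ order 2.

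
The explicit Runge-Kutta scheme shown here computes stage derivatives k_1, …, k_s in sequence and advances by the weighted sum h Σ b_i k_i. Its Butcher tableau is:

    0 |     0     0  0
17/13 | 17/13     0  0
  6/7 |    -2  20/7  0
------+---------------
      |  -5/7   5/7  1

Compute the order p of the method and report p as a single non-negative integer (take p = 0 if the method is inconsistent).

b = (-5/7, 5/7, 1)
c = (0, 17/13, 6/7)
Ac = (0, 0, 340/91)
Σ b_i: (-5/7)·1 + 5/7·1 + 1·1 = 1 ✓
b·c: 5/7·17/13 + 1·6/7 = 163/91 ≠ 1/2 ⇒ order 1.

1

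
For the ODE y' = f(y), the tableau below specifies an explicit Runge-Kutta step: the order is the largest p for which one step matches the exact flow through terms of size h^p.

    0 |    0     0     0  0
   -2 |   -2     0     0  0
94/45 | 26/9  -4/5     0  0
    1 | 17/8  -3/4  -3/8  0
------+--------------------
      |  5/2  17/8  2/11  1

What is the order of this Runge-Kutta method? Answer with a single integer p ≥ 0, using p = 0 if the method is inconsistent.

b = (5/2, 17/8, 2/11, 1)
c = (0, -2, 94/45, 1)
Ac = (0, 0, 8/5, 43/60)
Σ b_i: 5/2·1 + 17/8·1 + 2/11·1 + 1·1 = 511/88 ≠ 1 ⇒ order 0.

0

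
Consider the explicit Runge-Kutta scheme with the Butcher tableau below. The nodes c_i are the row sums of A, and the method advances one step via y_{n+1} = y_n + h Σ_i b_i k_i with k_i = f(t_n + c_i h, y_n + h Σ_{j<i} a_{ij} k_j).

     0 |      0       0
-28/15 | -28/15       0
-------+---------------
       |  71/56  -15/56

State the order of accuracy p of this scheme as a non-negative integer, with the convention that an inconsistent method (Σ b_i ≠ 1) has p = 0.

2

b = (71/56, -15/56)
c = (0, -28/15)
Σ b_i: 71/56·1 + (-15/56)·1 = 1 ✓
b·c: (-15/56)·(-28/15) = 1/2 ✓; 2 stages ⇒ order 2.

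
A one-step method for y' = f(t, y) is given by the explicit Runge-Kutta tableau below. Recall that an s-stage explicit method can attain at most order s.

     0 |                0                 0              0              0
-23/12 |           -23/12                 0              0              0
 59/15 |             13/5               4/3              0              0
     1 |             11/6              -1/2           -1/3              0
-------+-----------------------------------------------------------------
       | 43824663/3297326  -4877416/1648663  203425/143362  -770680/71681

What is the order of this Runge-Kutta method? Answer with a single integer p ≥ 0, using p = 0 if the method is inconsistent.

b = (43824663/3297326, -4877416/1648663, 203425/143362, -770680/71681)
c = (0, -23/12, 59/15, 1)
Ac = (0, 0, -23/9, -127/360)
Σ b_i: 43824663/3297326·1 + (-4877416/1648663)·1 + 203425/143362·1 + (-770680/71681)·1 = 1 ✓
b·c: (-4877416/1648663)·(-23/12) + 203425/143362·59/15 + (-770680/71681)·1 = 1/2 ✓
b·c²: (-4877416/1648663)·529/144 + 203425/143362·3481/225 + (-770680/71681)·1 = 1/3 ✓
b·Ac: 203425/143362·(-23/9) + (-770680/71681)·(-127/360) = 1/6 ✓
b·c³: (-4877416/1648663)·(-12167/1728) + 203425/143362·205379/3375 + (-770680/71681)·1 = 2488312319/25805160 ≠ 1/4 ⇒ order 3.
b·(c∘Ac): 203425/143362·(-1357/135) + (-770680/71681)·(-127/360) = -40528091/3870774 ≠ 1/8
b·Ac²: 203425/143362·529/108 + (-770680/71681)·(-151067/21600) = 2119758301/25805160 ≠ 1/12
b·A²c: (-770680/71681)·23/27 = -17725640/1935387 ≠ 1/24

3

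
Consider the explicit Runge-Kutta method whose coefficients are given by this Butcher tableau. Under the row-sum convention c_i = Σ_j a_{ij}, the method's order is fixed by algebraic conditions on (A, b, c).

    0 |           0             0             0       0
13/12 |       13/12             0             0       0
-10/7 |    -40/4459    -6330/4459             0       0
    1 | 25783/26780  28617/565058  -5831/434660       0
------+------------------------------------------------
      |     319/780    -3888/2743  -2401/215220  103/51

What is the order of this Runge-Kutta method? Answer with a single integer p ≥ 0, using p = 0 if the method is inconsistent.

4

b = (319/780, -3888/2743, -2401/215220, 103/51)
c = (0, 13/12, -10/7, 1)
Ac = (0, 0, -1055/686, 61/824)
Σ b_i: 319/780·1 + (-3888/2743)·1 + (-2401/215220)·1 + 103/51·1 = 1 ✓
b·c: (-3888/2743)·13/12 + (-2401/215220)·(-10/7) + 103/51·1 = 1/2 ✓
b·c²: (-3888/2743)·169/144 + (-2401/215220)·100/49 + 103/51·1 = 1/3 ✓
b·Ac: (-2401/215220)·(-1055/686) + 103/51·61/824 = 1/6 ✓
b·c³: (-3888/2743)·2197/1728 + (-2401/215220)·(-1000/343) + 103/51·1 = 1/4 ✓
b·(c∘Ac): (-2401/215220)·5275/2401 + 103/51·61/824 = 1/8 ✓
b·Ac²: (-2401/215220)·(-13715/8232) + 103/51·317/9888 = 1/12 ✓
b·A²c: 103/51·17/824 = 1/24 ✓; 4 stages ⇒ order 4.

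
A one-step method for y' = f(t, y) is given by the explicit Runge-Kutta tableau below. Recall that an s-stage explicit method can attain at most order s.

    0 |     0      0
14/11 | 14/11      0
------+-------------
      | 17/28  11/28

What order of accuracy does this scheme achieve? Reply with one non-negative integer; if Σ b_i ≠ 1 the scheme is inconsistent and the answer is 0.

2

b = (17/28, 11/28)
c = (0, 14/11)
Σ b_i: 17/28·1 + 11/28·1 = 1 ✓
b·c: 11/28·14/11 = 1/2 ✓; 2 stages ⇒ order 2.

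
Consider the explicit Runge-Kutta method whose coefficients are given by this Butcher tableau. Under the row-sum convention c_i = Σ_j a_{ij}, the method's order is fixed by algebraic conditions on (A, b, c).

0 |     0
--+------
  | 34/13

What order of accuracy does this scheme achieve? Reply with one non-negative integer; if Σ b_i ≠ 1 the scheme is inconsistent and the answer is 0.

0

b = (34/13)
c = (0)
Σ b_i: 34/13·1 = 34/13 ≠ 1 ⇒ order 0.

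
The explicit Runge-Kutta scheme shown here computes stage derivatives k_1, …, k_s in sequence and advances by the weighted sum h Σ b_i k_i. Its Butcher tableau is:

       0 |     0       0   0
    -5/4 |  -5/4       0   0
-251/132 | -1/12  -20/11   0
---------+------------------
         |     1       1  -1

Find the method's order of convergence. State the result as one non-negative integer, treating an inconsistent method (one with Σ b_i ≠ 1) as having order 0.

1

b = (1, 1, -1)
c = (0, -5/4, -251/132)
Ac = (0, 0, 25/11)
Σ b_i: 1·1 + 1·1 + (-1)·1 = 1 ✓
b·c: 1·(-5/4) + (-1)·(-251/132) = 43/66 ≠ 1/2 ⇒ order 1.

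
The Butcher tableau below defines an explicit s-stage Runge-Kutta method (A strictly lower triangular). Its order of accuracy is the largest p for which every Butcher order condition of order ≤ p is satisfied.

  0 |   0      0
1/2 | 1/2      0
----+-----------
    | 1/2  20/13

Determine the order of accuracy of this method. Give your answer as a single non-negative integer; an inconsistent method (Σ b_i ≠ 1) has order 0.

b = (1/2, 20/13)
c = (0, 1/2)
Σ b_i: 1/2·1 + 20/13·1 = 53/26 ≠ 1 ⇒ order 0.

0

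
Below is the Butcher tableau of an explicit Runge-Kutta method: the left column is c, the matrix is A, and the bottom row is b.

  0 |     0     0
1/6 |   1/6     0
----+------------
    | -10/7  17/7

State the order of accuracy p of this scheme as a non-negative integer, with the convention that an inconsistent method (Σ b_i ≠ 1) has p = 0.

1

b = (-10/7, 17/7)
c = (0, 1/6)
Σ b_i: (-10/7)·1 + 17/7·1 = 1 ✓
b·c: 17/7·1/6 = 17/42 ≠ 1/2 ⇒ order 1.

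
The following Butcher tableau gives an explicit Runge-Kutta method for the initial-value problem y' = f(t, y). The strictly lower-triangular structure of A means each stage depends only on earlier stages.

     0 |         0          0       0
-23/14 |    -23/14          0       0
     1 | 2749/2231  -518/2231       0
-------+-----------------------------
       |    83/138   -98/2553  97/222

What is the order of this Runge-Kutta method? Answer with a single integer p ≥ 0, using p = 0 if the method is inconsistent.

b = (83/138, -98/2553, 97/222)
c = (0, -23/14, 1)
Ac = (0, 0, 37/97)
Σ b_i: 83/138·1 + (-98/2553)·1 + 97/222·1 = 1 ✓
b·c: (-98/2553)·(-23/14) + 97/222·1 = 1/2 ✓
b·c²: (-98/2553)·529/196 + 97/222·1 = 1/3 ✓
b·Ac: 97/222·37/97 = 1/6 ✓; 3 stages ⇒ order 3.

3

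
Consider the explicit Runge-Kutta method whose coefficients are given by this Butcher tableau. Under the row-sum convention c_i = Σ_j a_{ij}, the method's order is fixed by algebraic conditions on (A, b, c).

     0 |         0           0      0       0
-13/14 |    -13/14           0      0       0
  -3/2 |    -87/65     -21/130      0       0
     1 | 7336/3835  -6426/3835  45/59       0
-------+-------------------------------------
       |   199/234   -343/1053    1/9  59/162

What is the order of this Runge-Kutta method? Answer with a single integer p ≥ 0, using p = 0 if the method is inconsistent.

4

b = (199/234, -343/1053, 1/9, 59/162)
c = (0, -13/14, -3/2, 1)
Ac = (0, 0, 3/20, 243/590)
Σ b_i: 199/234·1 + (-343/1053)·1 + 1/9·1 + 59/162·1 = 1 ✓
b·c: (-343/1053)·(-13/14) + 1/9·(-3/2) + 59/162·1 = 1/2 ✓
b·c²: (-343/1053)·169/196 + 1/9·9/4 + 59/162·1 = 1/3 ✓
b·Ac: 1/9·3/20 + 59/162·243/590 = 1/6 ✓
b·c³: (-343/1053)·(-2197/2744) + 1/9·(-27/8) + 59/162·1 = 1/4 ✓
b·(c∘Ac): 1/9·(-9/40) + 59/162·243/590 = 1/8 ✓
b·Ac²: 1/9·(-39/280) + 59/162·2241/8260 = 1/12 ✓
b·A²c: 59/162·27/236 = 1/24 ✓; 4 stages ⇒ order 4.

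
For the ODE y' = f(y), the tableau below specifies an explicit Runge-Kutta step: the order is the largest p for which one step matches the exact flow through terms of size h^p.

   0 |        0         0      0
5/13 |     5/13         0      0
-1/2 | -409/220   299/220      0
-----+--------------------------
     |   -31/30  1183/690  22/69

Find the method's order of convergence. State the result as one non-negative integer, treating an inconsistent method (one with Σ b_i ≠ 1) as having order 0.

3

b = (-31/30, 1183/690, 22/69)
c = (0, 5/13, -1/2)
Ac = (0, 0, 23/44)
Σ b_i: (-31/30)·1 + 1183/690·1 + 22/69·1 = 1 ✓
b·c: 1183/690·5/13 + 22/69·(-1/2) = 1/2 ✓
b·c²: 1183/690·25/169 + 22/69·1/4 = 1/3 ✓
b·Ac: 22/69·23/44 = 1/6 ✓; 3 stages ⇒ order 3.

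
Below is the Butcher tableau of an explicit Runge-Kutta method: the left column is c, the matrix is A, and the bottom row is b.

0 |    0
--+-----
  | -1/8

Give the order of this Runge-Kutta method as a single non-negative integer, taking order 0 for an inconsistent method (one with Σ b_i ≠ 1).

b = (-1/8)
c = (0)
Σ b_i: (-1/8)·1 = -1/8 ≠ 1 ⇒ order 0.

0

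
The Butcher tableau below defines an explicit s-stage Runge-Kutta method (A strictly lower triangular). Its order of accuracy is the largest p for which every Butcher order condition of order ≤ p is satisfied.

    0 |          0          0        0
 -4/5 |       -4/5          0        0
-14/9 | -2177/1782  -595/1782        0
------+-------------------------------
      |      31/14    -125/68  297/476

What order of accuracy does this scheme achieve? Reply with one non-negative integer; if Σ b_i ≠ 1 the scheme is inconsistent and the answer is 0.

3

b = (31/14, -125/68, 297/476)
c = (0, -4/5, -14/9)
Ac = (0, 0, 238/891)
Σ b_i: 31/14·1 + (-125/68)·1 + 297/476·1 = 1 ✓
b·c: (-125/68)·(-4/5) + 297/476·(-14/9) = 1/2 ✓
b·c²: (-125/68)·16/25 + 297/476·196/81 = 1/3 ✓
b·Ac: 297/476·238/891 = 1/6 ✓; 3 stages ⇒ order 3.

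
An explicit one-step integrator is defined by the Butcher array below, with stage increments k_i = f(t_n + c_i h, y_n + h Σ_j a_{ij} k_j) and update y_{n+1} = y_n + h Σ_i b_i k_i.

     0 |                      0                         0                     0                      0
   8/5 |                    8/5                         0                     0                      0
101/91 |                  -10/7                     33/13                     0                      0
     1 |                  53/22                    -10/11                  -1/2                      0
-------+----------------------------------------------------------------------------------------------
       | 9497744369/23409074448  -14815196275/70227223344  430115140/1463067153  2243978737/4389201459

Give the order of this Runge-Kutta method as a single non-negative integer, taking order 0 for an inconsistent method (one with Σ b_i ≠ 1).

b = (9497744369/23409074448, -14815196275/70227223344, 430115140/1463067153, 2243978737/4389201459)
c = (0, 8/5, 101/91, 1)
Ac = (0, 0, 264/65, -4023/2002)
Σ b_i: 9497744369/23409074448·1 + (-14815196275/70227223344)·1 + 430115140/1463067153·1 + 2243978737/4389201459·1 = 1 ✓
b·c: (-14815196275/70227223344)·8/5 + 430115140/1463067153·101/91 + 2243978737/4389201459·1 = 1/2 ✓
b·c²: (-14815196275/70227223344)·64/25 + 430115140/1463067153·10201/8281 + 2243978737/4389201459·1 = 1/3 ✓
b·Ac: 430115140/1463067153·264/65 + 2243978737/4389201459·(-4023/2002) = 1/6 ✓
b·c³: (-14815196275/70227223344)·512/125 + 430115140/1463067153·1030301/753571 + 2243978737/4389201459·1 = 4668751063/95099364945 ≠ 1/4 ⇒ order 3.
b·(c∘Ac): 430115140/1463067153·26664/5915 + 2243978737/4389201459·(-4023/2002) = 290543177/975378102 ≠ 1/8
b·Ac²: 430115140/1463067153·2112/325 + 2243978737/4389201459·(-2680991/910910) = 324101990869/798834665538 ≠ 1/12
b·A²c: 2243978737/4389201459·(-132/65) = -7595004956/7315335765 ≠ 1/24

3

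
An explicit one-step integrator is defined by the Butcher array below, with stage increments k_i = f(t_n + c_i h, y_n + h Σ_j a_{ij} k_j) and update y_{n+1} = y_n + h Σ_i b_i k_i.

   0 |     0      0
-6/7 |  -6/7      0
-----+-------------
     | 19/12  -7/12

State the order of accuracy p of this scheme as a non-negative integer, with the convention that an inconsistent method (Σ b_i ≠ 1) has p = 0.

2

b = (19/12, -7/12)
c = (0, -6/7)
Σ b_i: 19/12·1 + (-7/12)·1 = 1 ✓
b·c: (-7/12)·(-6/7) = 1/2 ✓; 2 stages ⇒ order 2.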